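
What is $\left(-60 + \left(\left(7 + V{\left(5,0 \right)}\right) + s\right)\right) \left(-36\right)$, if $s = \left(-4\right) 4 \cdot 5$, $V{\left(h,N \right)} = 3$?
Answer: $4680$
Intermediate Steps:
$s = -80$ ($s = \left(-16\right) 5 = -80$)
$\left(-60 + \left(\left(7 + V{\left(5,0 \right)}\right) + s\right)\right) \left(-36\right) = \left(-60 + \left(\left(7 + 3\right) - 80\right)\right) \left(-36\right) = \left(-60 + \left(10 - 80\right)\right) \left(-36\right) = \left(-60 - 70\right) \left(-36\right) = \left(-130\right) \left(-36\right) = 4680$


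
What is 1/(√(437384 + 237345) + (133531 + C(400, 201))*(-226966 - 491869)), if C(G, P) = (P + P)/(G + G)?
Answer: -55847050239760/5360597378953914014982499 - 6400*√674729/58966571168493054164807489 ≈ -1.0418e-11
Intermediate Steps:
C(G, P) = P/G (C(G, P) = (2*P)/((2*G)) = (2*P)*(1/(2*G)) = P/G)
1/(√(437384 + 237345) + (133531 + C(400, 201))*(-226966 - 491869)) = 1/(√(437384 + 237345) + (133531 + 201/400)*(-226966 - 491869)) = 1/(√674729 + (133531 + 201*(1/400))*(-718835)) = 1/(√674729 + (133531 + 201/400)*(-718835)) = 1/(√674729 + (53412601/400)*(-718835)) = 1/(√674729 - 7678969407967/80) = 1/(-7678969407967/80 + √674729)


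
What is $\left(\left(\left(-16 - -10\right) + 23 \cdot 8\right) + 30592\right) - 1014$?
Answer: $29756$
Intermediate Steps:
$\left(\left(\left(-16 - -10\right) + 23 \cdot 8\right) + 30592\right) - 1014 = \left(\left(\left(-16 + 10\right) + 184\right) + 30592\right) - 1014 = \left(\left(-6 + 184\right) + 30592\right) - 1014 = \left(178 + 30592\right) - 1014 = 30770 - 1014 = 29756$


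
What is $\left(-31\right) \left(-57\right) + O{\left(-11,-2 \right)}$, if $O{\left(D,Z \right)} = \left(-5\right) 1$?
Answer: $1762$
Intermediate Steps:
$O{\left(D,Z \right)} = -5$
$\left(-31\right) \left(-57\right) + O{\left(-11,-2 \right)} = \left(-31\right) \left(-57\right) - 5 = 1767 - 5 = 1762$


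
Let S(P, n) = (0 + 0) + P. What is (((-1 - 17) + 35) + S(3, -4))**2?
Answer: 400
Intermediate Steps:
S(P, n) = P (S(P, n) = 0 + P = P)
(((-1 - 17) + 35) + S(3, -4))**2 = (((-1 - 17) + 35) + 3)**2 = ((-18 + 35) + 3)**2 = (17 + 3)**2 = 20**2 = 400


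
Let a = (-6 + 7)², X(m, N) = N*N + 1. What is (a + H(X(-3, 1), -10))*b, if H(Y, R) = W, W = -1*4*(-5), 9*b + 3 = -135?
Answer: -322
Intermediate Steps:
X(m, N) = 1 + N² (X(m, N) = N² + 1 = 1 + N²)
b = -46/3 (b = -⅓ + (⅑)*(-135) = -⅓ - 15 = -46/3 ≈ -15.333)
W = 20 (W = -4*(-5) = 20)
H(Y, R) = 20
a = 1 (a = 1² = 1)
(a + H(X(-3, 1), -10))*b = (1 + 20)*(-46/3) = 21*(-46/3) = -322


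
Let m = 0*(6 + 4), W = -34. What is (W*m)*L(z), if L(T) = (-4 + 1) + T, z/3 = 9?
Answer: 0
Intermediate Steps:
z = 27 (z = 3*9 = 27)
L(T) = -3 + T
m = 0 (m = 0*10 = 0)
(W*m)*L(z) = (-34*0)*(-3 + 27) = 0*24 = 0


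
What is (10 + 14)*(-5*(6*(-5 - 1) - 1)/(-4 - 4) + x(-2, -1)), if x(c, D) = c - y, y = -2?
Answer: -555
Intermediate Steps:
x(c, D) = 2 + c (x(c, D) = c - 1*(-2) = c + 2 = 2 + c)
(10 + 14)*(-5*(6*(-5 - 1) - 1)/(-4 - 4) + x(-2, -1)) = (10 + 14)*(-5*(6*(-5 - 1) - 1)/(-4 - 4) + (2 - 2)) = 24*(-5*(6*(-6) - 1)/(-8) + 0) = 24*(-5*(-36 - 1)*(-1)/8 + 0) = 24*(-(-185)*(-1)/8 + 0) = 24*(-5*37/8 + 0) = 24*(-185/8 + 0) = 24*(-185/8) = -555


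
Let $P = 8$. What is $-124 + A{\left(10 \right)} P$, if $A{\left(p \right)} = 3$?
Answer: $-100$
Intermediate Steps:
$-124 + A{\left(10 \right)} P = -124 + 3 \cdot 8 = -124 + 24 = -100$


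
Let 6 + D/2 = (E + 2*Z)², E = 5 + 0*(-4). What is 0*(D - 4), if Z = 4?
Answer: 0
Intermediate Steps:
E = 5 (E = 5 + 0 = 5)
D = 326 (D = -12 + 2*(5 + 2*4)² = -12 + 2*(5 + 8)² = -12 + 2*13² = -12 + 2*169 = -12 + 338 = 326)
0*(D - 4) = 0*(326 - 4) = 0*322 = 0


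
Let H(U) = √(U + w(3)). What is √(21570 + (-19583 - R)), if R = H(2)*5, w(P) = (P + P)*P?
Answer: √(1987 - 10*√5) ≈ 44.324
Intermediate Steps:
w(P) = 2*P² (w(P) = (2*P)*P = 2*P²)
H(U) = √(18 + U) (H(U) = √(U + 2*3²) = √(U + 2*9) = √(U + 18) = √(18 + U))
R = 10*√5 (R = √(18 + 2)*5 = √20*5 = (2*√5)*5 = 10*√5 ≈ 22.361)
√(21570 + (-19583 - R)) = √(21570 + (-19583 - 10*√5)) = √(1987 - 10*√5)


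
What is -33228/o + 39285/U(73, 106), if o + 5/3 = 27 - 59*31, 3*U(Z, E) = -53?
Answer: -632430153/286783 ≈ -2205.3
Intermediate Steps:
U(Z, E) = -53/3 (U(Z, E) = (1/3)*(-53) = -53/3)
o = -5411/3 (o = -5/3 + (27 - 59*31) = -5/3 + (27 - 1829) = -5/3 - 1802 = -5411/3 ≈ -1803.7)
-33228/o + 39285/U(73, 106) = -33228/(-5411/3) + 39285/(-53/3) = -33228*(-3/5411) + 39285*(-3/53) = 99684/5411 - 117855/53 = -632430153/286783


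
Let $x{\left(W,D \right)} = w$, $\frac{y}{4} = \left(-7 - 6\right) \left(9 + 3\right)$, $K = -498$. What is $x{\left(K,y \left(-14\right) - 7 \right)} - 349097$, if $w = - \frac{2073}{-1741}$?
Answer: $- \frac{607775804}{1741} \approx -3.491 \cdot 10^{5}$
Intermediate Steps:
$y = -624$ ($y = 4 \left(-7 - 6\right) \left(9 + 3\right) = 4 \left(\left(-13\right) 12\right) = 4 \left(-156\right) = -624$)
$w = \frac{2073}{1741}$ ($w = \left(-2073\right) \left(- \frac{1}{1741}\right) = \frac{2073}{1741} \approx 1.1907$)
$x{\left(W,D \right)} = \frac{2073}{1741}$
$x{\left(K,y \left(-14\right) - 7 \right)} - 349097 = \frac{2073}{1741} - 349097 = - \frac{607775804}{1741}$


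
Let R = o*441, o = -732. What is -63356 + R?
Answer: -386168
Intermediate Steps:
R = -322812 (R = -732*441 = -322812)
-63356 + R = -63356 - 322812 = -386168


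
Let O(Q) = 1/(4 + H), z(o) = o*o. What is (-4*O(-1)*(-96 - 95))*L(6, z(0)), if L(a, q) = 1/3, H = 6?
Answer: 382/15 ≈ 25.467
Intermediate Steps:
z(o) = o²
O(Q) = ⅒ (O(Q) = 1/(4 + 6) = 1/10 = ⅒)
L(a, q) = ⅓
(-4*O(-1)*(-96 - 95))*L(6, z(0)) = -4*(⅒)*(-96 - 95)*(⅓) = -2*(-191)/5*(⅓) = -1*(-382/5)*(⅓) = (382/5)*(⅓) = 382/15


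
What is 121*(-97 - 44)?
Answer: -17061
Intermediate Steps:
121*(-97 - 44) = 121*(-141) = -17061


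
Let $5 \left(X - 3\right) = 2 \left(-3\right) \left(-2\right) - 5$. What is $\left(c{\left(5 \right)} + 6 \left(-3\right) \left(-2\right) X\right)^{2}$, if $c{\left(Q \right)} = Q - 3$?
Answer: $\frac{643204}{25} \approx 25728.0$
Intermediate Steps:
$c{\left(Q \right)} = -3 + Q$
$X = \frac{22}{5}$ ($X = 3 + \frac{2 \left(-3\right) \left(-2\right) - 5}{5} = 3 + \frac{\left(-6\right) \left(-2\right) - 5}{5} = 3 + \frac{12 - 5}{5} = 3 + \frac{1}{5} \cdot 7 = 3 + \frac{7}{5} = \frac{22}{5} \approx 4.4$)
$\left(c{\left(5 \right)} + 6 \left(-3\right) \left(-2\right) X\right)^{2} = \left(\left(-3 + 5\right) + 6 \left(-3\right) \left(-2\right) \frac{22}{5}\right)^{2} = \left(2 + \left(-18\right) \left(-2\right) \frac{22}{5}\right)^{2} = \left(2 + 36 \cdot \frac{22}{5}\right)^{2} = \left(2 + \frac{792}{5}\right)^{2} = \left(\frac{802}{5}\right)^{2} = \frac{643204}{25}$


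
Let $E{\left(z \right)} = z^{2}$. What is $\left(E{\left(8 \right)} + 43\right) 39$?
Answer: $4173$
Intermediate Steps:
$\left(E{\left(8 \right)} + 43\right) 39 = \left(8^{2} + 43\right) 39 = \left(64 + 43\right) 39 = 107 \cdot 39 = 4173$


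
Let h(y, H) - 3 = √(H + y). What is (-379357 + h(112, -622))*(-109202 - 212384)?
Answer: 121994935444 - 321586*I*√510 ≈ 1.2199e+11 - 7.2624e+6*I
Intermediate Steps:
h(y, H) = 3 + √(H + y)
(-379357 + h(112, -622))*(-109202 - 212384) = (-379357 + (3 + √(-622 + 112)))*(-109202 - 212384) = (-379357 + (3 + √(-510)))*(-321586) = (-379357 + (3 + I*√510))*(-321586) = (-379354 + I*√510)*(-321586) = 121994935444 - 321586*I*√510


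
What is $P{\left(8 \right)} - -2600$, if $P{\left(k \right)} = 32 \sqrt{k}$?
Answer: $2600 + 64 \sqrt{2} \approx 2690.5$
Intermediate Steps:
$P{\left(8 \right)} - -2600 = 32 \sqrt{8} - -2600 = 32 \cdot 2 \sqrt{2} + 2600 = 64 \sqrt{2} + 2600 = 2600 + 64 \sqrt{2}$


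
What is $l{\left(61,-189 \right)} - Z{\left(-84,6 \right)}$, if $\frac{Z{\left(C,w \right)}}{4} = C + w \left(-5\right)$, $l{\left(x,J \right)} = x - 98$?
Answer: $419$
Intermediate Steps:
$l{\left(x,J \right)} = -98 + x$
$Z{\left(C,w \right)} = - 20 w + 4 C$ ($Z{\left(C,w \right)} = 4 \left(C + w \left(-5\right)\right) = 4 \left(C - 5 w\right) = - 20 w + 4 C$)
$l{\left(61,-189 \right)} - Z{\left(-84,6 \right)} = \left(-98 + 61\right) - \left(\left(-20\right) 6 + 4 \left(-84\right)\right) = -37 - \left(-120 - 336\right) = -37 - -456 = -37 + 456 = 419$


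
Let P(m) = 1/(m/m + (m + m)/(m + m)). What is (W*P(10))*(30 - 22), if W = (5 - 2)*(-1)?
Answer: -12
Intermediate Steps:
P(m) = 1/2 (P(m) = 1/(1 + (2*m)/((2*m))) = 1/(1 + (2*m)*(1/(2*m))) = 1/(1 + 1) = 1/2)
W = -3 (W = 3*(-1) = -3)
(W*P(10))*(30 - 22) = (-3*1/2)*(30 - 22) = -3/2*8 = -12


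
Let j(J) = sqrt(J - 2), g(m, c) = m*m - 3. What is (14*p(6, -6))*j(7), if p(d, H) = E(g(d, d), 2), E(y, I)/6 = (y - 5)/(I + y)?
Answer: 336*sqrt(5)/5 ≈ 150.26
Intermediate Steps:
g(m, c) = -3 + m**2 (g(m, c) = m**2 - 3 = -3 + m**2)
j(J) = sqrt(-2 + J)
E(y, I) = 6*(-5 + y)/(I + y) (E(y, I) = 6*((y - 5)/(I + y)) = 6*((-5 + y)/(I + y)) = 6*(-5 + y)/(I + y))
p(d, H) = 6*(-8 + d**2)/(-1 + d**2) (p(d, H) = 6*(-5 + (-3 + d**2))/(2 + (-3 + d**2)) = 6*(-8 + d**2)/(-1 + d**2))
(14*p(6, -6))*j(7) = (14*(6*(-8 + 6**2)/(-1 + 6**2)))*sqrt(-2 + 7) = (14*(6*(-8 + 36)/(-1 + 36)))*sqrt(5) = (14*(6*28/35))*sqrt(5) = (14*(6*(1/35)*28))*sqrt(5) = (14*(24/5))*sqrt(5) = 336*sqrt(5)/5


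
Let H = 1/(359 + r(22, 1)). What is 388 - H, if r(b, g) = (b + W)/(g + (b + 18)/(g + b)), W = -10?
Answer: 2960807/7631 ≈ 388.00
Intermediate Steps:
r(b, g) = (-10 + b)/(g + (18 + b)/(b + g)) (r(b, g) = (b - 10)/(g + (b + 18)/(g + b)) = (-10 + b)/(g + (18 + b)/(b + g)))
H = 21/7631 (H = 1/(359 + (22**2 - 10*22 - 10*1 + 22*1)/(18 + 22 + 1**2 + 22*1)) = 1/(359 + (484 - 220 - 10 + 22)/(18 + 22 + 1 + 22)) = 1/(359 + 276/63) = 1/(359 + (1/63)*276) = 1/(359 + 92/21) = 1/(7631/21) = 21/7631 ≈ 0.0027519)
388 - H = 388 - 1*21/7631 = 388 - 21/7631 = 2960807/7631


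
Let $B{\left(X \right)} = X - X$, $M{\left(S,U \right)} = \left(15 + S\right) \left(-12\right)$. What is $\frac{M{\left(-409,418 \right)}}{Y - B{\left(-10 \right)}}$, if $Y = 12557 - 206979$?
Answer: $- \frac{2364}{97211} \approx -0.024318$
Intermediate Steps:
$M{\left(S,U \right)} = -180 - 12 S$
$B{\left(X \right)} = 0$
$Y = -194422$
$\frac{M{\left(-409,418 \right)}}{Y - B{\left(-10 \right)}} = \frac{-180 - -4908}{-194422 - 0} = \frac{-180 + 4908}{-194422 + 0} = \frac{4728}{-194422} = 4728 \left(- \frac{1}{194422}\right) = - \frac{2364}{97211}$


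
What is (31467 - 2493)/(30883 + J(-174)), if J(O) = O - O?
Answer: 28974/30883 ≈ 0.93819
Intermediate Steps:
J(O) = 0
(31467 - 2493)/(30883 + J(-174)) = (31467 - 2493)/(30883 + 0) = 28974/30883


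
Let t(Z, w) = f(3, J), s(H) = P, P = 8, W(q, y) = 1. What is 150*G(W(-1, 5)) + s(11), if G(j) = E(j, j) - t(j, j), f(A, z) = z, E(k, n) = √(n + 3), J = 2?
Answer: 8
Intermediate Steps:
E(k, n) = √(3 + n)
s(H) = 8
t(Z, w) = 2
G(j) = -2 + √(3 + j) (G(j) = √(3 + j) - 1*2 = √(3 + j) - 2 = -2 + √(3 + j))
150*G(W(-1, 5)) + s(11) = 150*(-2 + √(3 + 1)) + 8 = 150*(-2 + √4) + 8 = 150*(-2 + 2) + 8 = 150*0 + 8 = 0 + 8 = 8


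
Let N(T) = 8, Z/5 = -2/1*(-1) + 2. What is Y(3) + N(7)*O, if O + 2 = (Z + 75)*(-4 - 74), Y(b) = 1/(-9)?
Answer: -533665/9 ≈ -59296.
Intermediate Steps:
Z = 20 (Z = 5*(-2/1*(-1) + 2) = 5*(-2*1*(-1) + 2) = 5*(-2*(-1) + 2) = 5*(2 + 2) = 5*4 = 20)
Y(b) = -1/9
O = -7412 (O = -2 + (20 + 75)*(-4 - 74) = -2 + 95*(-78) = -2 - 7410 = -7412)
Y(3) + N(7)*O = -1/9 + 8*(-7412) = -1/9 - 59296 = -533665/9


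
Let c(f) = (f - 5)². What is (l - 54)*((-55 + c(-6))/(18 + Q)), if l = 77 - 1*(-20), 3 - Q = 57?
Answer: -473/6 ≈ -78.833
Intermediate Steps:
Q = -54 (Q = 3 - 1*57 = 3 - 57 = -54)
c(f) = (-5 + f)²
l = 97 (l = 77 + 20 = 97)
(l - 54)*((-55 + c(-6))/(18 + Q)) = (97 - 54)*((-55 + (-5 - 6)²)/(18 - 54)) = 43*((-55 + (-11)²)/(-36)) = 43*((-55 + 121)*(-1/36)) = 43*(66*(-1/36)) = 43*(-11/6) = -473/6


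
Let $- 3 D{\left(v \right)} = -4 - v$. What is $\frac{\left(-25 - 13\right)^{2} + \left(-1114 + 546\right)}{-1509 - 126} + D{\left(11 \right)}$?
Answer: $\frac{2433}{545} \approx 4.4642$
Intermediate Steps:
$D{\left(v \right)} = \frac{4}{3} + \frac{v}{3}$ ($D{\left(v \right)} = - \frac{-4 - v}{3} = \frac{4}{3} + \frac{v}{3}$)
$\frac{\left(-25 - 13\right)^{2} + \left(-1114 + 546\right)}{-1509 - 126} + D{\left(11 \right)} = \frac{\left(-25 - 13\right)^{2} + \left(-1114 + 546\right)}{-1509 - 126} + \left(\frac{4}{3} + \frac{1}{3} \cdot 11\right) = \frac{\left(-38\right)^{2} - 568}{-1635} + \left(\frac{4}{3} + \frac{11}{3}\right) = \left(1444 - 568\right) \left(- \frac{1}{1635}\right) + 5 = 876 \left(- \frac{1}{1635}\right) + 5 = - \frac{292}{545} + 5 = \frac{2433}{545}$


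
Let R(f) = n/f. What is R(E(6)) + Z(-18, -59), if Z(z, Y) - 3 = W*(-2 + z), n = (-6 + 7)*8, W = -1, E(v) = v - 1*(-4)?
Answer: 119/5 ≈ 23.800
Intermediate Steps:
E(v) = 4 + v (E(v) = v + 4 = 4 + v)
n = 8 (n = 1*8 = 8)
R(f) = 8/f
Z(z, Y) = 5 - z (Z(z, Y) = 3 - (-2 + z) = 3 + (2 - z) = 5 - z)
R(E(6)) + Z(-18, -59) = 8/(4 + 6) + (5 - 1*(-18)) = 8/10 + (5 + 18) = 8*(⅒) + 23 = ⅘ + 23 = 119/5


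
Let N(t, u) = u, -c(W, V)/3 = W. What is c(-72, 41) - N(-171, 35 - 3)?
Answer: 184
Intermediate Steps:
c(W, V) = -3*W
c(-72, 41) - N(-171, 35 - 3) = -3*(-72) - (35 - 3) = 216 - 1*32 = 216 - 32 = 184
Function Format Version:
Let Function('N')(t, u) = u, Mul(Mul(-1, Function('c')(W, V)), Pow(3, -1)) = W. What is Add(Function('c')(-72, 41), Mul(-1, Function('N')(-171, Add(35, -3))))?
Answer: 184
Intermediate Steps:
Function('c')(W, V) = Mul(-3, W)
Add(Function('c')(-72, 41), Mul(-1, Function('N')(-171, Add(35, -3)))) = Add(Mul(-3, -72), Mul(-1, Add(35, -3))) = Add(216, Mul(-1, 32)) = Add(216, -32) = 184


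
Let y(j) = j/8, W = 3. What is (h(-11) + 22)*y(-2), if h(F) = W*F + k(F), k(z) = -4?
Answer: 15/4 ≈ 3.7500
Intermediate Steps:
h(F) = -4 + 3*F (h(F) = 3*F - 4 = -4 + 3*F)
y(j) = j/8 (y(j) = j*(⅛) = j/8)
(h(-11) + 22)*y(-2) = ((-4 + 3*(-11)) + 22)*((⅛)*(-2)) = ((-4 - 33) + 22)*(-¼) = (-37 + 22)*(-¼) = -15*(-¼) = 15/4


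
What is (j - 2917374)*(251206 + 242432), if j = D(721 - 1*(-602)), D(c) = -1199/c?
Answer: -635096057266546/441 ≈ -1.4401e+12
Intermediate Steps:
j = -1199/1323 (j = -1199/(721 - 1*(-602)) = -1199/(721 + 602) = -1199/1323 ≈ -0.90627)
(j - 2917374)*(251206 + 242432) = (-1199/1323 - 2917374)*(251206 + 242432) = -3859687001/1323*493638 = -635096057266546/441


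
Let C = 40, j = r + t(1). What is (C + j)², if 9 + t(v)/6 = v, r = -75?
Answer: 6889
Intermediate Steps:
t(v) = -54 + 6*v
j = -123 (j = -75 + (-54 + 6*1) = -75 + (-54 + 6) = -75 - 48 = -123)
(C + j)² = (40 - 123)² = (-83)² = 6889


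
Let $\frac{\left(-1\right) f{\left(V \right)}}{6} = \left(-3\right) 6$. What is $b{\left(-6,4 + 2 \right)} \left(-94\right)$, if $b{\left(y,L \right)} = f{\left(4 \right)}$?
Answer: $-10152$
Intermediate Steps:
$f{\left(V \right)} = 108$ ($f{\left(V \right)} = - 6 \left(\left(-3\right) 6\right) = \left(-6\right) \left(-18\right) = 108$)
$b{\left(y,L \right)} = 108$
$b{\left(-6,4 + 2 \right)} \left(-94\right) = 108 \left(-94\right) = -10152$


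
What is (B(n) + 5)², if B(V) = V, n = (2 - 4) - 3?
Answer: 0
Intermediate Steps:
n = -5 (n = -2 - 3 = -5)
(B(n) + 5)² = (-5 + 5)² = 0² = 0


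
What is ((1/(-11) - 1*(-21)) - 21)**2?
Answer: 1/121 ≈ 0.0082645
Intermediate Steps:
((1/(-11) - 1*(-21)) - 21)**2 = ((-1/11 + 21) - 21)**2 = (230/11 - 21)**2 = (-1/11)**2 = 1/121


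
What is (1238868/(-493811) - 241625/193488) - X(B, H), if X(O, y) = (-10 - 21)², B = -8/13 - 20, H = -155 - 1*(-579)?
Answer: -92179212334507/95546502768 ≈ -964.76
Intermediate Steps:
H = 424 (H = -155 + 579 = 424)
B = -268/13 (B = -8*1/13 - 20 = -8/13 - 20 = -268/13 ≈ -20.615)
X(O, y) = 961 (X(O, y) = (-31)² = 961)
(1238868/(-493811) - 241625/193488) - X(B, H) = (1238868/(-493811) - 241625/193488) - 1*961 = (1238868*(-1/493811) - 241625*1/193488) - 961 = (-1238868/493811 - 241625/193488) - 961 = -359023174459/95546502768 - 961 = -92179212334507/95546502768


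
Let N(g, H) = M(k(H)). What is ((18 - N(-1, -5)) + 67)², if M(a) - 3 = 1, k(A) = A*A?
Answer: 6561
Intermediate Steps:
k(A) = A²
M(a) = 4 (M(a) = 3 + 1 = 4)
N(g, H) = 4
((18 - N(-1, -5)) + 67)² = ((18 - 1*4) + 67)² = ((18 - 4) + 67)² = (14 + 67)² = 81² = 6561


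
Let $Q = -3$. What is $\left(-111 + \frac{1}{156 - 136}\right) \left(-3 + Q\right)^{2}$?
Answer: $- \frac{19971}{5} \approx -3994.2$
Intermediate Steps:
$\left(-111 + \frac{1}{156 - 136}\right) \left(-3 + Q\right)^{2} = \left(-111 + \frac{1}{156 - 136}\right) \left(-3 - 3\right)^{2} = \left(-111 + \frac{1}{20}\right) \left(-6\right)^{2} = \left(-111 + \frac{1}{20}\right) 36 = \left(- \frac{2219}{20}\right) 36 = - \frac{19971}{5}$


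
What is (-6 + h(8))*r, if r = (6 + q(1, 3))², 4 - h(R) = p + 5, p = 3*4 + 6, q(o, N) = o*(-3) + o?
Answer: -400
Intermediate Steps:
q(o, N) = -2*o (q(o, N) = -3*o + o = -2*o)
p = 18 (p = 12 + 6 = 18)
h(R) = -19 (h(R) = 4 - (18 + 5) = 4 - 1*23 = 4 - 23 = -19)
r = 16 (r = (6 - 2*1)² = (6 - 2)² = 4² = 16)
(-6 + h(8))*r = (-6 - 19)*16 = -25*16 = -400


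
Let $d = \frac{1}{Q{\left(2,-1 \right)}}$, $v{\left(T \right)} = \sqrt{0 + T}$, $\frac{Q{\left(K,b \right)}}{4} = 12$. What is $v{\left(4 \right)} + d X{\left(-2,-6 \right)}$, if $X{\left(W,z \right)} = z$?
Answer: $\frac{15}{8} \approx 1.875$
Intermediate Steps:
$Q{\left(K,b \right)} = 48$ ($Q{\left(K,b \right)} = 4 \cdot 12 = 48$)
$v{\left(T \right)} = \sqrt{T}$
$d = \frac{1}{48} \approx 0.020833$
$v{\left(4 \right)} + d X{\left(-2,-6 \right)} = \sqrt{4} + \frac{1}{48} \left(-6\right) = 2 - \frac{1}{8} = \frac{15}{8}$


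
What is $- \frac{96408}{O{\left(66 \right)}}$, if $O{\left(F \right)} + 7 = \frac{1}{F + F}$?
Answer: $\frac{978912}{71} \approx 13788.0$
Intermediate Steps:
$O{\left(F \right)} = -7 + \frac{1}{2 F}$ ($O{\left(F \right)} = -7 + \frac{1}{F + F} = -7 + \frac{1}{2 F}$)
$- \frac{96408}{O{\left(66 \right)}} = - \frac{96408}{-7 + \frac{1}{2 \cdot 66}} = - \frac{96408}{-7 + \frac{1}{2} \cdot \frac{1}{66}} = - \frac{96408}{-7 + \frac{1}{132}} = - \frac{96408}{- \frac{923}{132}} = \left(-96408\right) \left(- \frac{132}{923}\right) = \frac{978912}{71}$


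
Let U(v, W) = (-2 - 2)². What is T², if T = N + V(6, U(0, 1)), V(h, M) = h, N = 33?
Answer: 1521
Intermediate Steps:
U(v, W) = 16 (U(v, W) = (-4)² = 16)
T = 39 (T = 33 + 6 = 39)
T² = 39² = 1521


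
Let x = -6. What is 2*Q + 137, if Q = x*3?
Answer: 101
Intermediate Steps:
Q = -18 (Q = -6*3 = -18)
2*Q + 137 = 2*(-18) + 137 = -36 + 137 = 101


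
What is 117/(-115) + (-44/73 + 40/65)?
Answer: -109653/109135 ≈ -1.0047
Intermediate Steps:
117/(-115) + (-44/73 + 40/65) = 117*(-1/115) + (-44*1/73 + 40*(1/65)) = -117/115 + (-44/73 + 8/13) = -117/115 + 12/949 = -109653/109135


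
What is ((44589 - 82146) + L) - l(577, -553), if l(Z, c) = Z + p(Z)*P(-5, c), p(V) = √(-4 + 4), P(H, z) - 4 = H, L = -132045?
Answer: -170179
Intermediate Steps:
P(H, z) = 4 + H
p(V) = 0 (p(V) = √0 = 0)
l(Z, c) = Z (l(Z, c) = Z + 0*(4 - 5) = Z + 0*(-1) = Z + 0 = Z)
((44589 - 82146) + L) - l(577, -553) = ((44589 - 82146) - 132045) - 1*577 = (-37557 - 132045) - 577 = -169602 - 577 = -170179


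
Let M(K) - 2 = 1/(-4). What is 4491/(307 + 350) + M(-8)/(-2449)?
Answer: 4887693/715108 ≈ 6.8349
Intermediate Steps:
M(K) = 7/4 (M(K) = 2 + 1/(-4) = 2 - 1/4 = 7/4)
4491/(307 + 350) + M(-8)/(-2449) = 4491/(307 + 350) + (7/4)/(-2449) = 4491/657 + (7/4)*(-1/2449) = 4491*(1/657) - 7/9796 = 499/73 - 7/9796 = 4887693/715108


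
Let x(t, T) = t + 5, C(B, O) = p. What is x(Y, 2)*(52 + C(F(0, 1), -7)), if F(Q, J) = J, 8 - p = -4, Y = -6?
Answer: -64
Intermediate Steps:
p = 12 (p = 8 - 1*(-4) = 8 + 4 = 12)
C(B, O) = 12
x(t, T) = 5 + t
x(Y, 2)*(52 + C(F(0, 1), -7)) = (5 - 6)*(52 + 12) = -1*64 = -64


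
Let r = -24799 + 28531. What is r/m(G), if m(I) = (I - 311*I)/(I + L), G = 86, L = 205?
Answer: -271503/6665 ≈ -40.736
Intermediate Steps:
m(I) = -310*I/(205 + I) (m(I) = (I - 311*I)/(I + 205) = (-310*I)/(205 + I) = -310*I/(205 + I))
r = 3732
r/m(G) = 3732/((-310*86/(205 + 86))) = 3732/((-310*86/291)) = 3732/((-310*86*1/291)) = 3732/(-26660/291) = 3732*(-291/26660) = -271503/6665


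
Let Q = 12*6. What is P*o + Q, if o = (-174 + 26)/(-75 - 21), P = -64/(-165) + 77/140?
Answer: 1163383/15840 ≈ 73.446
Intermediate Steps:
Q = 72
P = 619/660 (P = -64*(-1/165) + 77*(1/140) = 64/165 + 11/20 = 619/660 ≈ 0.93788)
o = 37/24 (o = -148/(-96) = -148*(-1/96) = 37/24 ≈ 1.5417)
P*o + Q = (619/660)*(37/24) + 72 = 22903/15840 + 72 = 1163383/15840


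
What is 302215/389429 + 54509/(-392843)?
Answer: 97495661884/152984456647 ≈ 0.63729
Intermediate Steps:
302215/389429 + 54509/(-392843) = 302215*(1/389429) + 54509*(-1/392843) = 302215/389429 - 54509/392843 = 97495661884/152984456647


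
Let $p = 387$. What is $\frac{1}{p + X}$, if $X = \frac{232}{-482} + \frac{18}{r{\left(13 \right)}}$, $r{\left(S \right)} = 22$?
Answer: $\frac{2651}{1026830} \approx 0.0025817$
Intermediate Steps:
$X = \frac{893}{2651}$ ($X = \frac{232}{-482} + \frac{18}{22} = 232 \left(- \frac{1}{482}\right) + 18 \cdot \frac{1}{22} = - \frac{116}{241} + \frac{9}{11} = \frac{893}{2651} \approx 0.33685$)
$\frac{1}{p + X} = \frac{1}{387 + \frac{893}{2651}} = \frac{1}{\frac{1026830}{2651}} = \frac{2651}{1026830}$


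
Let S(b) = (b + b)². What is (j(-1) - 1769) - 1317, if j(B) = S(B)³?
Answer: -3022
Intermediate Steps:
S(b) = 4*b² (S(b) = (2*b)² = 4*b²)
j(B) = 64*B⁶ (j(B) = (4*B²)³ = 64*B⁶)
(j(-1) - 1769) - 1317 = (64*(-1)⁶ - 1769) - 1317 = (64*1 - 1769) - 1317 = (64 - 1769) - 1317 = -1705 - 1317 = -3022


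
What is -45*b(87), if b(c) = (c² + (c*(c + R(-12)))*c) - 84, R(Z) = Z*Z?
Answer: -79016580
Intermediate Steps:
R(Z) = Z²
b(c) = -84 + c² + c²*(144 + c) (b(c) = (c² + (c*(c + (-12)²))*c) - 84 = (c² + (c*(c + 144))*c) - 84 = (c² + (c*(144 + c))*c) - 84 = (c² + c²*(144 + c)) - 84 = -84 + c² + c²*(144 + c))
-45*b(87) = -45*(-84 + 87³ + 145*87²) = -45*(-84 + 658503 + 145*7569) = -45*(-84 + 658503 + 1097505) = -45*1755924 = -79016580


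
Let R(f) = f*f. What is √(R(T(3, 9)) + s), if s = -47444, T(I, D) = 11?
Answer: I*√47323 ≈ 217.54*I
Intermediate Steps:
R(f) = f²
√(R(T(3, 9)) + s) = √(11² - 47444) = √(121 - 47444) = √(-47323) = I*√47323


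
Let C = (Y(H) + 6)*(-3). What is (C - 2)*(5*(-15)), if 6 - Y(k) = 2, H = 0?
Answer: 2400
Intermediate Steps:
Y(k) = 4 (Y(k) = 6 - 1*2 = 6 - 2 = 4)
C = -30 (C = (4 + 6)*(-3) = 10*(-3) = -30)
(C - 2)*(5*(-15)) = (-30 - 2)*(5*(-15)) = -32*(-75) = 2400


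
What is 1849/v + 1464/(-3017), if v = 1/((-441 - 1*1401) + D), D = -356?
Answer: -12261397198/3017 ≈ -4.0641e+6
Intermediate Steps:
v = -1/2198 (v = 1/((-441 - 1*1401) - 356) = 1/((-441 - 1401) - 356) = 1/(-1842 - 356) = 1/(-2198) = -1/2198 ≈ -0.00045496)
1849/v + 1464/(-3017) = 1849/(-1/2198) + 1464/(-3017) = 1849*(-2198) + 1464*(-1/3017) = -4064102 - 1464/3017 = -12261397198/3017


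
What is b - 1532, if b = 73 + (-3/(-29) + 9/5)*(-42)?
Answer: -223147/145 ≈ -1538.9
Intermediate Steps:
b = -1007/145 (b = 73 + (-3*(-1/29) + 9*(⅕))*(-42) = 73 + (3/29 + 9/5)*(-42) = 73 + (276/145)*(-42) = 73 - 11592/145 = -1007/145 ≈ -6.9448)
b - 1532 = -1007/145 - 1532 = -223147/145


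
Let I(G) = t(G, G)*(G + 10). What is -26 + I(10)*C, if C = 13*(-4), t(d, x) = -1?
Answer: 1014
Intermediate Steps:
I(G) = -10 - G (I(G) = -(G + 10) = -(10 + G) = -10 - G)
C = -52
-26 + I(10)*C = -26 + (-10 - 1*10)*(-52) = -26 + (-10 - 10)*(-52) = -26 - 20*(-52) = -26 + 1040 = 1014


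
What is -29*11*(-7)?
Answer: 2233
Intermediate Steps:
-29*11*(-7) = -319*(-7) = 2233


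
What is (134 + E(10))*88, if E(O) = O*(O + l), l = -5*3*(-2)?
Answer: 46992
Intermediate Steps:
l = 30 (l = -15*(-2) = 30)
E(O) = O*(30 + O) (E(O) = O*(O + 30) = O*(30 + O))
(134 + E(10))*88 = (134 + 10*(30 + 10))*88 = (134 + 10*40)*88 = (134 + 400)*88 = 534*88 = 46992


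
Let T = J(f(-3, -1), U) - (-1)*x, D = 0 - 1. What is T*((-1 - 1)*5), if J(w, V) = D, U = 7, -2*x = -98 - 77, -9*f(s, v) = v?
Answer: -865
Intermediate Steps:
f(s, v) = -v/9
x = 175/2 (x = -(-98 - 77)/2 = -½*(-175) = 175/2 ≈ 87.500)
D = -1
J(w, V) = -1
T = 173/2 (T = -1 - (-1)*175/2 = -1 - 1*(-175/2) = -1 + 175/2 = 173/2 ≈ 86.500)
T*((-1 - 1)*5) = 173*((-1 - 1)*5)/2 = 173*(-2*5)/2 = (173/2)*(-10) = -865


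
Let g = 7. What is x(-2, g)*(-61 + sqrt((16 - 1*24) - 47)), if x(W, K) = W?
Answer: 122 - 2*I*sqrt(55) ≈ 122.0 - 14.832*I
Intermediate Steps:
x(-2, g)*(-61 + sqrt((16 - 1*24) - 47)) = -2*(-61 + sqrt((16 - 1*24) - 47)) = -2*(-61 + sqrt((16 - 24) - 47)) = -2*(-61 + sqrt(-8 - 47)) = -2*(-61 + sqrt(-55)) = -2*(-61 + I*sqrt(55)) = 122 - 2*I*sqrt(55)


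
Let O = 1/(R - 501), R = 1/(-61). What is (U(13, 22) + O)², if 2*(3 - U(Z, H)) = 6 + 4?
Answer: 3743604225/934035844 ≈ 4.0080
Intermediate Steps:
U(Z, H) = -2 (U(Z, H) = 3 - (6 + 4)/2 = 3 - ½*10 = 3 - 5 = -2)
R = -1/61 ≈ -0.016393
O = -61/30562 (O = 1/(-1/61 - 501) = 1/(-30562/61) = -61/30562 ≈ -0.0019959)
(U(13, 22) + O)² = (-2 - 61/30562)² = (-61185/30562)² = 3743604225/934035844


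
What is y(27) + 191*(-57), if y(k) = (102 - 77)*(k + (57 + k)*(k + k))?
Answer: 103188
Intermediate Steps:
y(k) = 25*k + 50*k*(57 + k) (y(k) = 25*(k + (57 + k)*(2*k)) = 25*(k + 2*k*(57 + k)) = 25*k + 50*k*(57 + k))
y(27) + 191*(-57) = 25*27*(115 + 2*27) + 191*(-57) = 25*27*(115 + 54) - 10887 = 25*27*169 - 10887 = 114075 - 10887 = 103188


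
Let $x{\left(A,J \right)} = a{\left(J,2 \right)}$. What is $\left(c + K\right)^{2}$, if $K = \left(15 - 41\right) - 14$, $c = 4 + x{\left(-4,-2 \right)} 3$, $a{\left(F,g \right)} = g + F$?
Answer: $1296$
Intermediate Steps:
$a{\left(F,g \right)} = F + g$
$x{\left(A,J \right)} = 2 + J$ ($x{\left(A,J \right)} = J + 2 = 2 + J$)
$c = 4$ ($c = 4 + \left(2 - 2\right) 3 = 4 + 0 \cdot 3 = 4 + 0 = 4$)
$K = -40$ ($K = -26 - 14 = -40$)
$\left(c + K\right)^{2} = \left(4 - 40\right)^{2} = \left(-36\right)^{2} = 1296$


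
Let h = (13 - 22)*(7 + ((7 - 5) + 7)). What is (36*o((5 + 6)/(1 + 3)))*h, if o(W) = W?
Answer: -14256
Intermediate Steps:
h = -144 (h = -9*(7 + (2 + 7)) = -9*(7 + 9) = -9*16 = -144)
(36*o((5 + 6)/(1 + 3)))*h = (36*((5 + 6)/(1 + 3)))*(-144) = (36*(11/4))*(-144) = 99*(-144) = -14256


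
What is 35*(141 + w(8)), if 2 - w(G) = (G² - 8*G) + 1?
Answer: 4970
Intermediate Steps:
w(G) = 1 - G² + 8*G (w(G) = 2 - ((G² - 8*G) + 1) = 2 - (1 + G² - 8*G) = 2 + (-1 - G² + 8*G) = 1 - G² + 8*G)
35*(141 + w(8)) = 35*(141 + (1 - 1*8² + 8*8)) = 35*(141 + (1 - 1*64 + 64)) = 35*(141 + (1 - 64 + 64)) = 35*(141 + 1) = 35*142 = 4970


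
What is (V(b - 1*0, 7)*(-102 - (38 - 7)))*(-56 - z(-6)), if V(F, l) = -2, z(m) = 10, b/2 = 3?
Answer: -17556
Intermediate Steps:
b = 6 (b = 2*3 = 6)
(V(b - 1*0, 7)*(-102 - (38 - 7)))*(-56 - z(-6)) = (-2*(-102 - (38 - 7)))*(-56 - 1*10) = (-2*(-102 - 1*31))*(-56 - 10) = -2*(-102 - 31)*(-66) = -2*(-133)*(-66) = 266*(-66) = -17556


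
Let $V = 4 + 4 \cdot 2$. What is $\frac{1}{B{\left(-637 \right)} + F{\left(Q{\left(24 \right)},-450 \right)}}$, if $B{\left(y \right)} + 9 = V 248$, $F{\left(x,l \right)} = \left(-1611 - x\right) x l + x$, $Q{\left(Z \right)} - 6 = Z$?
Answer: $\frac{1}{22156497} \approx 4.5134 \cdot 10^{-8}$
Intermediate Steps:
$Q{\left(Z \right)} = 6 + Z$
$V = 12$ ($V = 4 + 8 = 12$)
$F{\left(x,l \right)} = x + l x \left(-1611 - x\right)$ ($F{\left(x,l \right)} = x \left(-1611 - x\right) l + x = l x \left(-1611 - x\right) + x = x + l x \left(-1611 - x\right)$)
$B{\left(y \right)} = 2967$ ($B{\left(y \right)} = -9 + 12 \cdot 248 = -9 + 2976 = 2967$)
$\frac{1}{B{\left(-637 \right)} + F{\left(Q{\left(24 \right)},-450 \right)}} = \frac{1}{2967 + \left(6 + 24\right) \left(1 - -724950 - - 450 \left(6 + 24\right)\right)} = \frac{1}{2967 + 30 \left(1 + 724950 - \left(-450\right) 30\right)} = \frac{1}{2967 + 30 \left(1 + 724950 + 13500\right)} = \frac{1}{2967 + 30 \cdot 738451} = \frac{1}{2967 + 22153530} = \frac{1}{22156497}$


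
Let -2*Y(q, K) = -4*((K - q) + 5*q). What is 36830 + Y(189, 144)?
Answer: 38630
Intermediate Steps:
Y(q, K) = 2*K + 8*q (Y(q, K) = -(-2)*((K - q) + 5*q) = -(-2)*(K + 4*q) = -(-16*q - 4*K)/2 = 2*K + 8*q)
36830 + Y(189, 144) = 36830 + (2*144 + 8*189) = 36830 + (288 + 1512) = 36830 + 1800 = 38630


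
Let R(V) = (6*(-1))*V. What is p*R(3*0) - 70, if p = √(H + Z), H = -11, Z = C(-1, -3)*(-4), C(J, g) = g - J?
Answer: -70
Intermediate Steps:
Z = 8 (Z = (-3 - 1*(-1))*(-4) = (-3 + 1)*(-4) = -2*(-4) = 8)
R(V) = -6*V
p = I*√3 (p = √(-11 + 8) = √(-3) = I*√3 ≈ 1.732*I)
p*R(3*0) - 70 = (I*√3)*(-18*0) - 70 = (I*√3)*(-6*0) - 70 = (I*√3)*0 - 70 = 0 - 70 = -70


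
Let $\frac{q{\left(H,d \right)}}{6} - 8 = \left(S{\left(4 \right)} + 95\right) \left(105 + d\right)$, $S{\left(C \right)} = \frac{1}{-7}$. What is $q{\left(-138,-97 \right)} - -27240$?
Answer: $\frac{222888}{7} \approx 31841.0$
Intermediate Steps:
$S{\left(C \right)} = - \frac{1}{7}$
$q{\left(H,d \right)} = 59808 + \frac{3984 d}{7}$ ($q{\left(H,d \right)} = 48 + 6 \left(- \frac{1}{7} + 95\right) \left(105 + d\right) = 48 + 6 \frac{664 \left(105 + d\right)}{7} = 48 + 6 \left(9960 + \frac{664 d}{7}\right) = 48 + \left(59760 + \frac{3984 d}{7}\right) = 59808 + \frac{3984 d}{7}$)
$q{\left(-138,-97 \right)} - -27240 = \left(59808 + \frac{3984}{7} \left(-97\right)\right) - -27240 = \left(59808 - \frac{386448}{7}\right) + 27240 = \frac{32208}{7} + 27240 = \frac{222888}{7}$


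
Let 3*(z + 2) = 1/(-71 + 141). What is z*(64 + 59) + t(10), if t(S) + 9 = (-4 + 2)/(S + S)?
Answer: -8908/35 ≈ -254.51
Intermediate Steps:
z = -419/210 (z = -2 + 1/(3*(-71 + 141)) = -2 + (1/3)/70 = -2 + (1/3)*(1/70) = -2 + 1/210 = -419/210 ≈ -1.9952)
t(S) = -9 - 1/S (t(S) = -9 + (-4 + 2)/(S + S) = -9 - 2*1/(2*S) = -9 - 1/S)
z*(64 + 59) + t(10) = -419*(64 + 59)/210 + (-9 - 1/10) = -419/210*123 + (-9 - 1*1/10) = -17179/70 + (-9 - 1/10) = -17179/70 - 91/10 = -8908/35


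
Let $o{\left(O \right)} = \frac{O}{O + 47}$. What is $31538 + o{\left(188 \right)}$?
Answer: $\frac{157694}{5} \approx 31539.0$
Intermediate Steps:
$o{\left(O \right)} = \frac{O}{47 + O}$
$31538 + o{\left(188 \right)} = 31538 + \frac{188}{47 + 188} = 31538 + \frac{188}{235} = 31538 + 188 \cdot \frac{1}{235} = 31538 + \frac{4}{5} = \frac{157694}{5}$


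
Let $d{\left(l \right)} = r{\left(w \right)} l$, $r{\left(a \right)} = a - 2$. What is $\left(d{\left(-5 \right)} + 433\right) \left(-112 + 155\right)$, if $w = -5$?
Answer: $20124$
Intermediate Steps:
$r{\left(a \right)} = -2 + a$
$d{\left(l \right)} = - 7 l$ ($d{\left(l \right)} = \left(-2 - 5\right) l = - 7 l$)
$\left(d{\left(-5 \right)} + 433\right) \left(-112 + 155\right) = \left(\left(-7\right) \left(-5\right) + 433\right) \left(-112 + 155\right) = \left(35 + 433\right) 43 = 468 \cdot 43 = 20124$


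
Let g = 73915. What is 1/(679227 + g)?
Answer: 1/753142 ≈ 1.3278e-6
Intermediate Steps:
1/(679227 + g) = 1/(679227 + 73915) = 1/753142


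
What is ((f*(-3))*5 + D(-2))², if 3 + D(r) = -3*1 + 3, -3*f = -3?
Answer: 324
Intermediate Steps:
f = 1 (f = -⅓*(-3) = 1)
D(r) = -3 (D(r) = -3 + (-3*1 + 3) = -3 + (-3 + 3) = -3 + 0 = -3)
((f*(-3))*5 + D(-2))² = ((1*(-3))*5 - 3)² = (-3*5 - 3)² = (-15 - 3)² = (-18)² = 324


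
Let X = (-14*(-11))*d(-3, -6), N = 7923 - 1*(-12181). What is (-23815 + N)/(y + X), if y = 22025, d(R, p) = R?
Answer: -3711/21563 ≈ -0.17210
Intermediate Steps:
N = 20104 (N = 7923 + 12181 = 20104)
X = -462 (X = -14*(-11)*(-3) = 154*(-3) = -462)
(-23815 + N)/(y + X) = (-23815 + 20104)/(22025 - 462) = -3711/21563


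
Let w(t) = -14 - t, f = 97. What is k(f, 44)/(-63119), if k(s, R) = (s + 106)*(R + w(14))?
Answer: -464/9017 ≈ -0.051458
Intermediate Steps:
k(s, R) = (-28 + R)*(106 + s) (k(s, R) = (s + 106)*(R + (-14 - 1*14)) = (106 + s)*(R + (-14 - 14)) = (106 + s)*(R - 28) = (106 + s)*(-28 + R) = (-28 + R)*(106 + s))
k(f, 44)/(-63119) = (-2968 - 28*97 + 106*44 + 44*97)/(-63119) = (-2968 - 2716 + 4664 + 4268)*(-1/63119) = 3248*(-1/63119) = -464/9017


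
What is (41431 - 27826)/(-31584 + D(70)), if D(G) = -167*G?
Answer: -13605/43274 ≈ -0.31439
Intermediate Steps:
(41431 - 27826)/(-31584 + D(70)) = (41431 - 27826)/(-31584 - 167*70) = 13605/(-31584 - 11690) = 13605/(-43274) = 13605*(-1/43274) = -13605/43274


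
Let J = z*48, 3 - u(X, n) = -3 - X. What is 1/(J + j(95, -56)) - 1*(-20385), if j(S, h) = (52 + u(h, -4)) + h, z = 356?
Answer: 347238091/17034 ≈ 20385.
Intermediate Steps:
u(X, n) = 6 + X (u(X, n) = 3 - (-3 - X) = 3 + (3 + X) = 6 + X)
J = 17088 (J = 356*48 = 17088)
j(S, h) = 58 + 2*h (j(S, h) = (52 + (6 + h)) + h = (58 + h) + h = 58 + 2*h)
1/(J + j(95, -56)) - 1*(-20385) = 1/(17088 + (58 + 2*(-56))) - 1*(-20385) = 1/(17088 + (58 - 112)) + 20385 = 1/(17088 - 54) + 20385 = 1/17034 + 20385 = 347238091/17034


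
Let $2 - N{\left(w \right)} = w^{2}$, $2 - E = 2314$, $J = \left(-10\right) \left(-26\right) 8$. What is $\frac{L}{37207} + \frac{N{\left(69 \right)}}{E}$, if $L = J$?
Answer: $\frac{181877073}{86022584} \approx 2.1143$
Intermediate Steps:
$J = 2080$ ($J = 260 \cdot 8 = 2080$)
$E = -2312$ ($E = 2 - 2314 = -2312$)
$L = 2080$
$N{\left(w \right)} = 2 - w^{2}$
$\frac{L}{37207} + \frac{N{\left(69 \right)}}{E} = \frac{2080}{37207} + \frac{2 - 69^{2}}{-2312} = 2080 \cdot \frac{1}{37207} + \left(2 - 4761\right) \left(- \frac{1}{2312}\right) = \frac{2080}{37207} + \left(2 - 4761\right) \left(- \frac{1}{2312}\right) = \frac{2080}{37207} - - \frac{4759}{2312} = \frac{2080}{37207} + \frac{4759}{2312} = \frac{181877073}{86022584}$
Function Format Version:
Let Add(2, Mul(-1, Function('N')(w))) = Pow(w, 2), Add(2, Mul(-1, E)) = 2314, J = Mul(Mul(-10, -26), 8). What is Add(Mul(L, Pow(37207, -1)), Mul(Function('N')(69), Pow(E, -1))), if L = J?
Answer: Rational(181877073, 86022584) ≈ 2.1143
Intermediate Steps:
J = 2080 (J = Mul(260, 8) = 2080)
E = -2312 (E = Add(2, Mul(-1, 2314)) = Add(2, -2314) = -2312)
L = 2080
Function('N')(w) = Add(2, Mul(-1, Pow(w, 2)))
Add(Mul(L, Pow(37207, -1)), Mul(Function('N')(69), Pow(E, -1))) = Add(Mul(2080, Pow(37207, -1)), Mul(Add(2, Mul(-1, Pow(69, 2))), Pow(-2312, -1))) = Add(Mul(2080, Rational(1, 37207)), Mul(Add(2, Mul(-1, 4761)), Rational(-1, 2312))) = Add(Rational(2080, 37207), Mul(Add(2, -4761), Rational(-1, 2312))) = Add(Rational(2080, 37207), Mul(-4759, Rational(-1, 2312))) = Add(Rational(2080, 37207), Rational(4759, 2312)) = Rational(181877073, 86022584)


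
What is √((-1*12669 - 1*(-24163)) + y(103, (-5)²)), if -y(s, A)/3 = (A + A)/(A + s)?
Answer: √735541/8 ≈ 107.20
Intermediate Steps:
y(s, A) = -6*A/(A + s) (y(s, A) = -3*(A + A)/(A + s) = -3*2*A/(A + s) = -6*A/(A + s))
√((-1*12669 - 1*(-24163)) + y(103, (-5)²)) = √((-1*12669 - 1*(-24163)) - 6*(-5)²/((-5)² + 103)) = √((-12669 + 24163) - 6*25/(25 + 103)) = √(11494 - 6*25/128) = √(11494 - 6*25*1/128) = √(11494 - 75/64) = √(735541/64) = √735541/8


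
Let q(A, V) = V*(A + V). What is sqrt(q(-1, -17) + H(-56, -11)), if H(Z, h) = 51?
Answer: sqrt(357) ≈ 18.894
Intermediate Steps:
sqrt(q(-1, -17) + H(-56, -11)) = sqrt(-17*(-1 - 17) + 51) = sqrt(-17*(-18) + 51) = sqrt(306 + 51) = sqrt(357)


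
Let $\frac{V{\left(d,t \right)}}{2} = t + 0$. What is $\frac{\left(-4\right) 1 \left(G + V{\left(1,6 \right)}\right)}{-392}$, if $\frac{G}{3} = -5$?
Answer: $- \frac{3}{98} \approx -0.030612$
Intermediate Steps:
$G = -15$ ($G = 3 \left(-5\right) = -15$)
$V{\left(d,t \right)} = 2 t$ ($V{\left(d,t \right)} = 2 \left(t + 0\right) = 2 t$)
$\frac{\left(-4\right) 1 \left(G + V{\left(1,6 \right)}\right)}{-392} = \frac{\left(-4\right) 1 \left(-15 + 2 \cdot 6\right)}{-392} = - 4 \left(-15 + 12\right) \left(- \frac{1}{392}\right) = \left(-4\right) \left(-3\right) \left(- \frac{1}{392}\right) = 12 \left(- \frac{1}{392}\right) = - \frac{3}{98}$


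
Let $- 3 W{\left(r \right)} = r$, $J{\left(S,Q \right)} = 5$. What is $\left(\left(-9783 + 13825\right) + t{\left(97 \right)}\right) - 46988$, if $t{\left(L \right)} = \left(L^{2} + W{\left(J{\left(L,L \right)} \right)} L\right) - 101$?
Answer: $- \frac{101399}{3} \approx -33800.0$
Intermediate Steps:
$W{\left(r \right)} = - \frac{r}{3}$
$t{\left(L \right)} = -101 + L^{2} - \frac{5 L}{3}$ ($t{\left(L \right)} = \left(L^{2} + \left(- \frac{1}{3}\right) 5 L\right) - 101 = \left(L^{2} - \frac{5 L}{3}\right) - 101 = -101 + L^{2} - \frac{5 L}{3}$)
$\left(\left(-9783 + 13825\right) + t{\left(97 \right)}\right) - 46988 = \left(\left(-9783 + 13825\right) - \left(\frac{788}{3} - 9409\right)\right) - 46988 = \left(4042 - - \frac{27439}{3}\right) - 46988 = \left(4042 + \frac{27439}{3}\right) - 46988 = \frac{39565}{3} - 46988 = - \frac{101399}{3}$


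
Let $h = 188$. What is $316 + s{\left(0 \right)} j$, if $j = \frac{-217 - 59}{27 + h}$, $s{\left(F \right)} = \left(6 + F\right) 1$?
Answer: $\frac{66284}{215} \approx 308.3$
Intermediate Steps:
$s{\left(F \right)} = 6 + F$
$j = - \frac{276}{215}$ ($j = \frac{-217 - 59}{27 + 188} = - \frac{276}{215} \approx -1.2837$)
$316 + s{\left(0 \right)} j = 316 + \left(6 + 0\right) \left(- \frac{276}{215}\right) = 316 + 6 \left(- \frac{276}{215}\right) = 316 - \frac{1656}{215} = \frac{66284}{215}$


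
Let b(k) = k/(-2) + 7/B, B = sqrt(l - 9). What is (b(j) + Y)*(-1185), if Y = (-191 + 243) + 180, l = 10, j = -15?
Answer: -584205/2 ≈ -2.9210e+5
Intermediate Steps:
Y = 232 (Y = 52 + 180 = 232)
B = 1 (B = sqrt(10 - 9) = sqrt(1) = 1)
b(k) = 7 - k/2 (b(k) = k/(-2) + 7/1 = k*(-1/2) + 7*1 = -k/2 + 7 = 7 - k/2)
(b(j) + Y)*(-1185) = ((7 - 1/2*(-15)) + 232)*(-1185) = ((7 + 15/2) + 232)*(-1185) = (29/2 + 232)*(-1185) = (493/2)*(-1185) = -584205/2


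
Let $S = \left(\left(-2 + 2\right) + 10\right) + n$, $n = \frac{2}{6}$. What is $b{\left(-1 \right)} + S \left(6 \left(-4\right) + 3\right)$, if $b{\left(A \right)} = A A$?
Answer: $-216$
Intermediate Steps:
$n = \frac{1}{3}$ ($n = 2 \cdot \frac{1}{6} = \frac{1}{3} \approx 0.33333$)
$b{\left(A \right)} = A^{2}$
$S = \frac{31}{3}$ ($S = \left(\left(-2 + 2\right) + 10\right) + \frac{1}{3} = \left(0 + 10\right) + \frac{1}{3} = 10 + \frac{1}{3} = \frac{31}{3} \approx 10.333$)
$b{\left(-1 \right)} + S \left(6 \left(-4\right) + 3\right) = \left(-1\right)^{2} + \frac{31 \left(6 \left(-4\right) + 3\right)}{3} = 1 + \frac{31 \left(-24 + 3\right)}{3} = 1 + \frac{31}{3} \left(-21\right) = 1 - 217 = -216$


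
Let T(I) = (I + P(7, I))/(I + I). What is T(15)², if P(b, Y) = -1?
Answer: 49/225 ≈ 0.21778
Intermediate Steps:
T(I) = (-1 + I)/(2*I) (T(I) = (I - 1)/(I + I) = (-1 + I)/((2*I)) = (-1 + I)*(1/(2*I)) = (-1 + I)/(2*I))
T(15)² = ((½)*(-1 + 15)/15)² = ((½)*(1/15)*14)² = (7/15)² = 49/225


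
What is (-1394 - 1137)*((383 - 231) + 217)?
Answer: -933939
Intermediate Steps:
(-1394 - 1137)*((383 - 231) + 217) = -2531*(152 + 217) = -2531*369 = -933939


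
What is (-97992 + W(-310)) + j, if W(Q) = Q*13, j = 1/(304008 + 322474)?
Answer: -63914946603/626482 ≈ -1.0202e+5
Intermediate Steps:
j = 1/626482 ≈ 1.5962e-6
W(Q) = 13*Q
(-97992 + W(-310)) + j = (-97992 + 13*(-310)) + 1/626482 = (-97992 - 4030) + 1/626482 = -102022 + 1/626482 = -63914946603/626482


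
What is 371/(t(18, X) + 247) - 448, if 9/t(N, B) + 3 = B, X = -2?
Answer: -547393/1226 ≈ -446.49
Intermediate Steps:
t(N, B) = 9/(-3 + B)
371/(t(18, X) + 247) - 448 = 371/(9/(-3 - 2) + 247) - 448 = 371/(9/(-5) + 247) - 448 = 371/(9*(-⅕) + 247) - 448 = 371/(-9/5 + 247) - 448 = 371/(1226/5) - 448 = 371*(5/1226) - 448 = 1855/1226 - 448 = -547393/1226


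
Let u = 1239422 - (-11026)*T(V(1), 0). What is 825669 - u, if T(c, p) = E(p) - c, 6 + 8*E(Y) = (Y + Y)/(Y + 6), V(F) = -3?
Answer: -877123/2 ≈ -4.3856e+5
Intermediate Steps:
E(Y) = -¾ + Y/(4*(6 + Y)) (E(Y) = -¾ + ((Y + Y)/(Y + 6))/8 = -¾ + ((2*Y)/(6 + Y))/8 = -¾ + (2*Y/(6 + Y))/8 = -¾ + Y/(4*(6 + Y)))
T(c, p) = -c + (-9 - p)/(2*(6 + p)) (T(c, p) = (-9 - p)/(2*(6 + p)) - c = -c + (-9 - p)/(2*(6 + p)))
u = 2528461/2 (u = 1239422 - (-11026)*(-9 - 1*0 - 2*(-3)*(6 + 0))/(2*(6 + 0)) = 1239422 - (-11026)*(½)*(-9 + 0 - 2*(-3)*6)/6 = 1239422 - (-11026)*(½)*(⅙)*(-9 + 0 + 36) = 1239422 - (-11026)*(½)*(⅙)*27 = 1239422 - (-11026)*9/4 = 1239422 - 1*(-49617/2) = 1239422 + 49617/2 = 2528461/2 ≈ 1.2642e+6)
825669 - u = 825669 - 1*2528461/2 = 825669 - 2528461/2 = -877123/2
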